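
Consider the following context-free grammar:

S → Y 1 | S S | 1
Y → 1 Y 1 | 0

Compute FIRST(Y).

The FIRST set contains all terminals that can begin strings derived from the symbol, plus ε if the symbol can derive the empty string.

We compute FIRST(Y) using the standard algorithm.
FIRST(S) = {0, 1}
FIRST(Y) = {0, 1}
Therefore, FIRST(Y) = {0, 1}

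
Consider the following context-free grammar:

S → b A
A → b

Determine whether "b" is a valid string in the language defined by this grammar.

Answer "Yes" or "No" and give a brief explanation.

No - no valid derivation exists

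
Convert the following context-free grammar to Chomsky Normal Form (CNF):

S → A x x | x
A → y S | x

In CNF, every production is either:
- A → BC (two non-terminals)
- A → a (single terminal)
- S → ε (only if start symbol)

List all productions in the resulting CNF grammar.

TX → x; S → x; TY → y; A → x; S → A X0; X0 → TX TX; A → TY S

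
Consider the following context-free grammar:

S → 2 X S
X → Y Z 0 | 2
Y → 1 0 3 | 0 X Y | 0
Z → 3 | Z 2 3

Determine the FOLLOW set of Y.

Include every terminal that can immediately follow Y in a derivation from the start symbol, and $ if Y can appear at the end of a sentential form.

We compute FOLLOW(Y) using the standard algorithm.
FOLLOW(S) starts with {$}.
FIRST(S) = {2}
FIRST(X) = {0, 1, 2}
FIRST(Y) = {0, 1}
FIRST(Z) = {3}
FOLLOW(S) = {$}
FOLLOW(X) = {0, 1, 2}
FOLLOW(Y) = {3}
FOLLOW(Z) = {0, 2}
Therefore, FOLLOW(Y) = {3}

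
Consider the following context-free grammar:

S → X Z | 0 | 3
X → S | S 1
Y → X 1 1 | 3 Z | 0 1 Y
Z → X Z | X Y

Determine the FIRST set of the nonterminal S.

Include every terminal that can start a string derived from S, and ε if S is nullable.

We compute FIRST(S) using the standard algorithm.
FIRST(S) = {0, 3}
FIRST(X) = {0, 3}
FIRST(Y) = {0, 3}
FIRST(Z) = {0, 3}
Therefore, FIRST(S) = {0, 3}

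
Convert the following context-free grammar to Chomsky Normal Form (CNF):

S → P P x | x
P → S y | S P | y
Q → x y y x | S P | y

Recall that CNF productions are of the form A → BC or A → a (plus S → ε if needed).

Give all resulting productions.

TX → x; S → x; TY → y; P → y; Q → y; S → P X0; X0 → P TX; P → S TY; P → S P; Q → TX X1; X1 → TY X2; X2 → TY TX; Q → S P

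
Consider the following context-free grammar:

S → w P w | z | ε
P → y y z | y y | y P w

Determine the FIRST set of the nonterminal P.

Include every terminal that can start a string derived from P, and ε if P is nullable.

We compute FIRST(P) using the standard algorithm.
FIRST(P) = {y}
FIRST(S) = {w, z, ε}
Therefore, FIRST(P) = {y}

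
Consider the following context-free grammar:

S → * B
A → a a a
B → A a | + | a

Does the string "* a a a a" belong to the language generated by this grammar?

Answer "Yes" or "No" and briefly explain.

Yes - a valid derivation exists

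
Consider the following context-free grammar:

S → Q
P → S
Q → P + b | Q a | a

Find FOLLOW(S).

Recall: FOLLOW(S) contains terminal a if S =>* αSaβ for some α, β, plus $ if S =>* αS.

We compute FOLLOW(S) using the standard algorithm.
FOLLOW(S) starts with {$}.
FIRST(P) = {a}
FIRST(Q) = {a}
FIRST(S) = {a}
FOLLOW(P) = {+}
FOLLOW(Q) = {$, +, a}
FOLLOW(S) = {$, +}
Therefore, FOLLOW(S) = {$, +}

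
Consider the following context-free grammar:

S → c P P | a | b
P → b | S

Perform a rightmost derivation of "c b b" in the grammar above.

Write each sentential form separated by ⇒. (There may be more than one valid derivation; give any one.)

S ⇒ c P P ⇒ c P b ⇒ c b b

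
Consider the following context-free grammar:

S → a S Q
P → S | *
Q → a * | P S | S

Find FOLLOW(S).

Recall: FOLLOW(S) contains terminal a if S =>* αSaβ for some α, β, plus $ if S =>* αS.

We compute FOLLOW(S) using the standard algorithm.
FOLLOW(S) starts with {$}.
FIRST(P) = {*, a}
FIRST(Q) = {*, a}
FIRST(S) = {a}
FOLLOW(P) = {a}
FOLLOW(Q) = {$, *, a}
FOLLOW(S) = {$, *, a}
Therefore, FOLLOW(S) = {$, *, a}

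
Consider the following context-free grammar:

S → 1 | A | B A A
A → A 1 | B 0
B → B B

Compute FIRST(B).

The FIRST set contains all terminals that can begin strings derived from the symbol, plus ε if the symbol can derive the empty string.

We compute FIRST(B) using the standard algorithm.
FIRST(A) = {}
FIRST(B) = {}
FIRST(S) = {1}
Therefore, FIRST(B) = {}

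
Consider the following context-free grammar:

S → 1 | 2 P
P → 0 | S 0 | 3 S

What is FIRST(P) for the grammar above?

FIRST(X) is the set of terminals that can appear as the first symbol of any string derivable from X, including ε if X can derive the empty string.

We compute FIRST(P) using the standard algorithm.
FIRST(P) = {0, 1, 2, 3}
FIRST(S) = {1, 2}
Therefore, FIRST(P) = {0, 1, 2, 3}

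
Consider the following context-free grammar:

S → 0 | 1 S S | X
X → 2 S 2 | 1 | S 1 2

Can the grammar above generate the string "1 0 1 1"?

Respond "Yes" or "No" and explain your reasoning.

No - no valid derivation exists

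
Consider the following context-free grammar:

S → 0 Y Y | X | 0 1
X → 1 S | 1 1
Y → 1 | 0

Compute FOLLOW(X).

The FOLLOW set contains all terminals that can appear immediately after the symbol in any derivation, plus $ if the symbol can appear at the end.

We compute FOLLOW(X) using the standard algorithm.
FOLLOW(S) starts with {$}.
FIRST(S) = {0, 1}
FIRST(X) = {1}
FIRST(Y) = {0, 1}
FOLLOW(S) = {$}
FOLLOW(X) = {$}
FOLLOW(Y) = {$, 0, 1}
Therefore, FOLLOW(X) = {$}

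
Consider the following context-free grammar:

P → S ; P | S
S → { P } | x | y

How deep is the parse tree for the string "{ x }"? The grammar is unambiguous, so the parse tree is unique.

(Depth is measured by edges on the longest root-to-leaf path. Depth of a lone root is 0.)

4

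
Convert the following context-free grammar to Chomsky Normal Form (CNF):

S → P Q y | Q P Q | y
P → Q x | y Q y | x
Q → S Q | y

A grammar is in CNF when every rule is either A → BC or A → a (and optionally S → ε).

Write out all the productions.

TY → y; S → y; TX → x; P → x; Q → y; S → P X0; X0 → Q TY; S → Q X1; X1 → P Q; P → Q TX; P → TY X2; X2 → Q TY; Q → S Q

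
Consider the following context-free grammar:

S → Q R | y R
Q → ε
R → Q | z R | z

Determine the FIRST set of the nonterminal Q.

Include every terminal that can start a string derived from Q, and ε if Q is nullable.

We compute FIRST(Q) using the standard algorithm.
FIRST(Q) = {ε}
FIRST(R) = {z, ε}
FIRST(S) = {y, z, ε}
Therefore, FIRST(Q) = {ε}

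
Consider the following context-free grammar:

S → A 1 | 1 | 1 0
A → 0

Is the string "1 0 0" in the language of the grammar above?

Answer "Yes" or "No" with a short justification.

No - no valid derivation exists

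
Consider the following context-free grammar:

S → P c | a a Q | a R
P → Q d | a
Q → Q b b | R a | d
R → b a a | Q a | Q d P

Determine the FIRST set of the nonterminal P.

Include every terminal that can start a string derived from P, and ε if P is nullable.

We compute FIRST(P) using the standard algorithm.
FIRST(P) = {a, b, d}
FIRST(Q) = {b, d}
FIRST(R) = {b, d}
FIRST(S) = {a, b, d}
Therefore, FIRST(P) = {a, b, d}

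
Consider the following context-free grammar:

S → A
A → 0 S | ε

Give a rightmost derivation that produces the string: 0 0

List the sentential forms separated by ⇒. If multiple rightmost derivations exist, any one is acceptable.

S ⇒ A ⇒ 0 S ⇒ 0 A ⇒ 0 0 S ⇒ 0 0 A ⇒ 0 0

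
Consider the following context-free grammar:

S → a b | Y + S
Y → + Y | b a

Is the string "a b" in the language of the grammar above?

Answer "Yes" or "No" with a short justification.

Yes - a valid derivation exists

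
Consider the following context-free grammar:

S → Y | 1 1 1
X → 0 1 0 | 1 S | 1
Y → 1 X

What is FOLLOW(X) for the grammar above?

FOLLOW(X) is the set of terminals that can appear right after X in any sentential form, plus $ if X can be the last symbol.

We compute FOLLOW(X) using the standard algorithm.
FOLLOW(S) starts with {$}.
FIRST(S) = {1}
FIRST(X) = {0, 1}
FIRST(Y) = {1}
FOLLOW(S) = {$}
FOLLOW(X) = {$}
FOLLOW(Y) = {$}
Therefore, FOLLOW(X) = {$}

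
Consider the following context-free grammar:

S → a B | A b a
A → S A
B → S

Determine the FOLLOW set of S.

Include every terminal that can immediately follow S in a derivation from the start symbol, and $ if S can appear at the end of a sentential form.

We compute FOLLOW(S) using the standard algorithm.
FOLLOW(S) starts with {$}.
FIRST(A) = {a}
FIRST(B) = {a}
FIRST(S) = {a}
FOLLOW(A) = {b}
FOLLOW(B) = {$, a}
FOLLOW(S) = {$, a}
Therefore, FOLLOW(S) = {$, a}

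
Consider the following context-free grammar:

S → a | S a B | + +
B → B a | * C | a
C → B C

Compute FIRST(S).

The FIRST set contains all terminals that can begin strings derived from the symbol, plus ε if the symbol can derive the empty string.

We compute FIRST(S) using the standard algorithm.
FIRST(B) = {*, a}
FIRST(C) = {*, a}
FIRST(S) = {+, a}
Therefore, FIRST(S) = {+, a}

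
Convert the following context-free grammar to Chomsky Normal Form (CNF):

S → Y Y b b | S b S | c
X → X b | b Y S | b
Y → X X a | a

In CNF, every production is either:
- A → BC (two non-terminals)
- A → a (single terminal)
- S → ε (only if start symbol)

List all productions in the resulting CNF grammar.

TB → b; S → c; X → b; TA → a; Y → a; S → Y X0; X0 → Y X1; X1 → TB TB; S → S X2; X2 → TB S; X → X TB; X → TB X3; X3 → Y S; Y → X X4; X4 → X TA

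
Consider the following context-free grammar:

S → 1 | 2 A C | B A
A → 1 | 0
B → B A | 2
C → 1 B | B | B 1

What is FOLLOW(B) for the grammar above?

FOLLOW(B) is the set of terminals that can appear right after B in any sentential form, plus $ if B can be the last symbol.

We compute FOLLOW(B) using the standard algorithm.
FOLLOW(S) starts with {$}.
FIRST(A) = {0, 1}
FIRST(B) = {2}
FIRST(C) = {1, 2}
FIRST(S) = {1, 2}
FOLLOW(A) = {$, 0, 1, 2}
FOLLOW(B) = {$, 0, 1}
FOLLOW(C) = {$}
FOLLOW(S) = {$}
Therefore, FOLLOW(B) = {$, 0, 1}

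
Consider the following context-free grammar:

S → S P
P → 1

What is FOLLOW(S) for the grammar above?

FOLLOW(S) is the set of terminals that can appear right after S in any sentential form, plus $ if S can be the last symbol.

We compute FOLLOW(S) using the standard algorithm.
FOLLOW(S) starts with {$}.
FIRST(P) = {1}
FIRST(S) = {}
FOLLOW(P) = {$, 1}
FOLLOW(S) = {$, 1}
Therefore, FOLLOW(S) = {$, 1}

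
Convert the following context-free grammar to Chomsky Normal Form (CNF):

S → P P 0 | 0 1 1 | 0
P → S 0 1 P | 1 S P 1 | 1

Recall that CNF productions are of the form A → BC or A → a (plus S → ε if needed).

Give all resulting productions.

T0 → 0; T1 → 1; S → 0; P → 1; S → P X0; X0 → P T0; S → T0 X1; X1 → T1 T1; P → S X2; X2 → T0 X3; X3 → T1 P; P → T1 X4; X4 → S X5; X5 → P T1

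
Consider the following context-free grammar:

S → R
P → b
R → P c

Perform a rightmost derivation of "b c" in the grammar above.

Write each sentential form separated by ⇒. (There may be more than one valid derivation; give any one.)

S ⇒ R ⇒ P c ⇒ b c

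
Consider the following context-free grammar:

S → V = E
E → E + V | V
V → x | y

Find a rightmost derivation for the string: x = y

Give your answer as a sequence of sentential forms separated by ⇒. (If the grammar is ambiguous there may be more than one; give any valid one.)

S ⇒ V = E ⇒ V = V ⇒ V = y ⇒ x = y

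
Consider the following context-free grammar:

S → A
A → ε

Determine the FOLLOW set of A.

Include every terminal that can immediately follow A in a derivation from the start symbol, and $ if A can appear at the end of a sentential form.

We compute FOLLOW(A) using the standard algorithm.
FOLLOW(S) starts with {$}.
FIRST(A) = {ε}
FIRST(S) = {ε}
FOLLOW(A) = {$}
FOLLOW(S) = {$}
Therefore, FOLLOW(A) = {$}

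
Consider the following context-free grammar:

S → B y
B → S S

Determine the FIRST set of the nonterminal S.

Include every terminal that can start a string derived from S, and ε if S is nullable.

We compute FIRST(S) using the standard algorithm.
FIRST(B) = {}
FIRST(S) = {}
Therefore, FIRST(S) = {}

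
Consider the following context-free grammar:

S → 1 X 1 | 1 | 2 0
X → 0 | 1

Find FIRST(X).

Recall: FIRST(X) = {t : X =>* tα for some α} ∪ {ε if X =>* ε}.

We compute FIRST(X) using the standard algorithm.
FIRST(S) = {1, 2}
FIRST(X) = {0, 1}
Therefore, FIRST(X) = {0, 1}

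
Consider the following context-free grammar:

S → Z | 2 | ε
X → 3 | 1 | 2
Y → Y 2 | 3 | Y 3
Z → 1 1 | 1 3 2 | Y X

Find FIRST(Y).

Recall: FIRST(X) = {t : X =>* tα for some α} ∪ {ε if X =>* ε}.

We compute FIRST(Y) using the standard algorithm.
FIRST(S) = {1, 2, 3, ε}
FIRST(X) = {1, 2, 3}
FIRST(Y) = {3}
FIRST(Z) = {1, 3}
Therefore, FIRST(Y) = {3}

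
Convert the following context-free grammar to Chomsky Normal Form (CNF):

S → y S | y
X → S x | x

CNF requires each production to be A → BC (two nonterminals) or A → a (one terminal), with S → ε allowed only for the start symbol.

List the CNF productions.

TY → y; S → y; TX → x; X → x; S → TY S; X → S TX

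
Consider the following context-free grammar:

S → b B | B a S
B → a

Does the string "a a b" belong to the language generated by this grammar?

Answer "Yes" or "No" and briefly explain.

No - no valid derivation exists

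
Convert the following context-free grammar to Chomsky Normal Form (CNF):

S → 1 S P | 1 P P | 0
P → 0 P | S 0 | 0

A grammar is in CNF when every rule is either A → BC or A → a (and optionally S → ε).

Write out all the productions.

T1 → 1; S → 0; T0 → 0; P → 0; S → T1 X0; X0 → S P; S → T1 X1; X1 → P P; P → T0 P; P → S T0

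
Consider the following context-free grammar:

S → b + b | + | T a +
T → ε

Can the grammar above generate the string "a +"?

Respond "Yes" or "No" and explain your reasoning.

Yes - a valid derivation exists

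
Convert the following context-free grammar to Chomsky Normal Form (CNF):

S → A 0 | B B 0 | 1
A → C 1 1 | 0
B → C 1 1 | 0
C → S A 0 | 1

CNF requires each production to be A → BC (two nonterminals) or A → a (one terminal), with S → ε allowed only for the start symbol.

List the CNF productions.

T0 → 0; S → 1; T1 → 1; A → 0; B → 0; C → 1; S → A T0; S → B X0; X0 → B T0; A → C X1; X1 → T1 T1; B → C X2; X2 → T1 T1; C → S X3; X3 → A T0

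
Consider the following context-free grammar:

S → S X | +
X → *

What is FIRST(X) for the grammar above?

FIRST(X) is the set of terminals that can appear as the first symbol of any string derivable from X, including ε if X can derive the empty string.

We compute FIRST(X) using the standard algorithm.
FIRST(S) = {+}
FIRST(X) = {*}
Therefore, FIRST(X) = {*}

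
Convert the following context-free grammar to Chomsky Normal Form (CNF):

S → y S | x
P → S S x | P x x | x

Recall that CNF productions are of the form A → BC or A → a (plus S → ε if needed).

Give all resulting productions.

TY → y; S → x; TX → x; P → x; S → TY S; P → S X0; X0 → S TX; P → P X1; X1 → TX TX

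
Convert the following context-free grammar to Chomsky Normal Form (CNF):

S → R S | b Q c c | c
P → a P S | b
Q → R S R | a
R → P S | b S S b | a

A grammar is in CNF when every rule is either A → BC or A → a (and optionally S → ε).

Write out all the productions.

TB → b; TC → c; S → c; TA → a; P → b; Q → a; R → a; S → R S; S → TB X0; X0 → Q X1; X1 → TC TC; P → TA X2; X2 → P S; Q → R X3; X3 → S R; R → P S; R → TB X4; X4 → S X5; X5 → S TB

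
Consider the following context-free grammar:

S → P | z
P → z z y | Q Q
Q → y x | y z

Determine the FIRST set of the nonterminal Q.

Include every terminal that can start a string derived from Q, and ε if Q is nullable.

We compute FIRST(Q) using the standard algorithm.
FIRST(P) = {y, z}
FIRST(Q) = {y}
FIRST(S) = {y, z}
Therefore, FIRST(Q) = {y}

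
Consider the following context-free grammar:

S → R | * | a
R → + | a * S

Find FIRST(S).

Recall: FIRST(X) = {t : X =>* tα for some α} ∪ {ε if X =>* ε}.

We compute FIRST(S) using the standard algorithm.
FIRST(R) = {+, a}
FIRST(S) = {*, +, a}
Therefore, FIRST(S) = {*, +, a}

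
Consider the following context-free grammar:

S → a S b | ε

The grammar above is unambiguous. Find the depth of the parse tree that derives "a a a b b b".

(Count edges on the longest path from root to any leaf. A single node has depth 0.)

4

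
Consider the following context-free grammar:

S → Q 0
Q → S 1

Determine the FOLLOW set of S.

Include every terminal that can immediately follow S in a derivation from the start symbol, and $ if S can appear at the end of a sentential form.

We compute FOLLOW(S) using the standard algorithm.
FOLLOW(S) starts with {$}.
FIRST(Q) = {}
FIRST(S) = {}
FOLLOW(Q) = {0}
FOLLOW(S) = {$, 1}
Therefore, FOLLOW(S) = {$, 1}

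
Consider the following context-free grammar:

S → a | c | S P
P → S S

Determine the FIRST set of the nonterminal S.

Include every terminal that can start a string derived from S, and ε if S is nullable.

We compute FIRST(S) using the standard algorithm.
FIRST(P) = {a, c}
FIRST(S) = {a, c}
Therefore, FIRST(S) = {a, c}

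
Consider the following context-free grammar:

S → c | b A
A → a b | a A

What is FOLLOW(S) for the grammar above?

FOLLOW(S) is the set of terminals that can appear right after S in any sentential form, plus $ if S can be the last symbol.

We compute FOLLOW(S) using the standard algorithm.
FOLLOW(S) starts with {$}.
FIRST(A) = {a}
FIRST(S) = {b, c}
FOLLOW(A) = {$}
FOLLOW(S) = {$}
Therefore, FOLLOW(S) = {$}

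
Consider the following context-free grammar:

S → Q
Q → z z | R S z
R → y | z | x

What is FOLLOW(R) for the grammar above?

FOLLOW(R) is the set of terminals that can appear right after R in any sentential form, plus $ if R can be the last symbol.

We compute FOLLOW(R) using the standard algorithm.
FOLLOW(S) starts with {$}.
FIRST(Q) = {x, y, z}
FIRST(R) = {x, y, z}
FIRST(S) = {x, y, z}
FOLLOW(Q) = {$, z}
FOLLOW(R) = {x, y, z}
FOLLOW(S) = {$, z}
Therefore, FOLLOW(R) = {x, y, z}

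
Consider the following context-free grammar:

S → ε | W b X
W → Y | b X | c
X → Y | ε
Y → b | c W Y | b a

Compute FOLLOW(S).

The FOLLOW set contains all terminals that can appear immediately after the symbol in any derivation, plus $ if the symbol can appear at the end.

We compute FOLLOW(S) using the standard algorithm.
FOLLOW(S) starts with {$}.
FIRST(S) = {b, c, ε}
FIRST(W) = {b, c}
FIRST(X) = {b, c, ε}
FIRST(Y) = {b, c}
FOLLOW(S) = {$}
FOLLOW(W) = {b, c}
FOLLOW(X) = {$, b, c}
FOLLOW(Y) = {$, b, c}
Therefore, FOLLOW(S) = {$}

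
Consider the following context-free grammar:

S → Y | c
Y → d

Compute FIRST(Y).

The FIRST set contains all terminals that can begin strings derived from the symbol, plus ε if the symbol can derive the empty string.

We compute FIRST(Y) using the standard algorithm.
FIRST(S) = {c, d}
FIRST(Y) = {d}
Therefore, FIRST(Y) = {d}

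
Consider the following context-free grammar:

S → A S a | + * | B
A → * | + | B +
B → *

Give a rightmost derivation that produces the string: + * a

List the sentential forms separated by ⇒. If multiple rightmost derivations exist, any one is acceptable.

S ⇒ A S a ⇒ A B a ⇒ A * a ⇒ + * a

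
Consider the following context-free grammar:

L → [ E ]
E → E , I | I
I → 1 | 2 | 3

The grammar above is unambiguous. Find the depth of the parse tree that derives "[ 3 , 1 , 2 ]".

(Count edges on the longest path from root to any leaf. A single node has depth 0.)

5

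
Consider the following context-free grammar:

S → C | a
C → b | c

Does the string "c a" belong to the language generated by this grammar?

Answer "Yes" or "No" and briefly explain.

No - no valid derivation exists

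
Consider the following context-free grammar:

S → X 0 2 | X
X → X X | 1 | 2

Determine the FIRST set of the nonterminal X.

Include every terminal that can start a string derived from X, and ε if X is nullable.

We compute FIRST(X) using the standard algorithm.
FIRST(S) = {1, 2}
FIRST(X) = {1, 2}
Therefore, FIRST(X) = {1, 2}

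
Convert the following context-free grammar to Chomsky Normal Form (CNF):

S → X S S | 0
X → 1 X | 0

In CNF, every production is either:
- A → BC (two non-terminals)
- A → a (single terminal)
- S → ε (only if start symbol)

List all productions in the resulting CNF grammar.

S → 0; T1 → 1; X → 0; S → X X0; X0 → S S; X → T1 X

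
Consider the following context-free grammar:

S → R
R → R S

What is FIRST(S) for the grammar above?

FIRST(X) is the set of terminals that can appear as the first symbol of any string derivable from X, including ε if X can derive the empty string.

We compute FIRST(S) using the standard algorithm.
FIRST(R) = {}
FIRST(S) = {}
Therefore, FIRST(S) = {}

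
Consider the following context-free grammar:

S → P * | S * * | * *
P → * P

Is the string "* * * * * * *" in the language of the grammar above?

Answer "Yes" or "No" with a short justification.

No - no valid derivation exists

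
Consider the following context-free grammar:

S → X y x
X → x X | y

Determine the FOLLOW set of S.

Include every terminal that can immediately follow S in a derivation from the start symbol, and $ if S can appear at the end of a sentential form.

We compute FOLLOW(S) using the standard algorithm.
FOLLOW(S) starts with {$}.
FIRST(S) = {x, y}
FIRST(X) = {x, y}
FOLLOW(S) = {$}
FOLLOW(X) = {y}
Therefore, FOLLOW(S) = {$}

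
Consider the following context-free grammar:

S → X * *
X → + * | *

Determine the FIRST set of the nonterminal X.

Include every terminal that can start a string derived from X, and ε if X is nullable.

We compute FIRST(X) using the standard algorithm.
FIRST(S) = {*, +}
FIRST(X) = {*, +}
Therefore, FIRST(X) = {*, +}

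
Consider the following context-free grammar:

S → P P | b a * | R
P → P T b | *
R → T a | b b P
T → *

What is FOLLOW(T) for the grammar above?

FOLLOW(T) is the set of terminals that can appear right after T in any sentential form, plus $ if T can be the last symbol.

We compute FOLLOW(T) using the standard algorithm.
FOLLOW(S) starts with {$}.
FIRST(P) = {*}
FIRST(R) = {*, b}
FIRST(S) = {*, b}
FIRST(T) = {*}
FOLLOW(P) = {$, *}
FOLLOW(R) = {$}
FOLLOW(S) = {$}
FOLLOW(T) = {a, b}
Therefore, FOLLOW(T) = {a, b}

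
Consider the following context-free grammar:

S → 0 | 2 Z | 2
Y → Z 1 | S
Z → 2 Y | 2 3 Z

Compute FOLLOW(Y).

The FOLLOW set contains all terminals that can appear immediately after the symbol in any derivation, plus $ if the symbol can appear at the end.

We compute FOLLOW(Y) using the standard algorithm.
FOLLOW(S) starts with {$}.
FIRST(S) = {0, 2}
FIRST(Y) = {0, 2}
FIRST(Z) = {2}
FOLLOW(S) = {$, 1}
FOLLOW(Y) = {$, 1}
FOLLOW(Z) = {$, 1}
Therefore, FOLLOW(Y) = {$, 1}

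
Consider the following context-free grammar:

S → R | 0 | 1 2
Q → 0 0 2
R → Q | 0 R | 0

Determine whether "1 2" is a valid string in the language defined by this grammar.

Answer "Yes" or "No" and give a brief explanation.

Yes - a valid derivation exists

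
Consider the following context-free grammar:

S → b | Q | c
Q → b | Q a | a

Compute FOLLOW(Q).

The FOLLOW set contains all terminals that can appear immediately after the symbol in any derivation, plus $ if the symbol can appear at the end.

We compute FOLLOW(Q) using the standard algorithm.
FOLLOW(S) starts with {$}.
FIRST(Q) = {a, b}
FIRST(S) = {a, b, c}
FOLLOW(Q) = {$, a}
FOLLOW(S) = {$}
Therefore, FOLLOW(Q) = {$, a}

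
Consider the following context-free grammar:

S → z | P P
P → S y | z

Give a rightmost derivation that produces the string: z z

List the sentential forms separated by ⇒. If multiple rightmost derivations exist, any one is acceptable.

S ⇒ P P ⇒ P z ⇒ z z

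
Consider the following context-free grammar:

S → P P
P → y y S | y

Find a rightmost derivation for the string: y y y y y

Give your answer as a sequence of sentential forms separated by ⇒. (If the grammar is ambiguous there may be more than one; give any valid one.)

S ⇒ P P ⇒ P y y S ⇒ P y y P P ⇒ P y y P y ⇒ P y y y y ⇒ y y y y y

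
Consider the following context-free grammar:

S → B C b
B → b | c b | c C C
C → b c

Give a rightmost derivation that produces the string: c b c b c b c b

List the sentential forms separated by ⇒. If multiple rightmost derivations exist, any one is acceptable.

S ⇒ B C b ⇒ B b c b ⇒ c C C b c b ⇒ c C b c b c b ⇒ c b c b c b c b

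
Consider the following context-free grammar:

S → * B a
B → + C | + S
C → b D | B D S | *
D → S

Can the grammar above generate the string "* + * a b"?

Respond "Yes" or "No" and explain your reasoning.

No - no valid derivation exists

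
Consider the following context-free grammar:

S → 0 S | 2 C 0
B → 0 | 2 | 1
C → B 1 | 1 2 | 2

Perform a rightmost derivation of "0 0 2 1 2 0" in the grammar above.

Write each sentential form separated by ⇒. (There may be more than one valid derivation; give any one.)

S ⇒ 0 S ⇒ 0 0 S ⇒ 0 0 2 C 0 ⇒ 0 0 2 1 2 0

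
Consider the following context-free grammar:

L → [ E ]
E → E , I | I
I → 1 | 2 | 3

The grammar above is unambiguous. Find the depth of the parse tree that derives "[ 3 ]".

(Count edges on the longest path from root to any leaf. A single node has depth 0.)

3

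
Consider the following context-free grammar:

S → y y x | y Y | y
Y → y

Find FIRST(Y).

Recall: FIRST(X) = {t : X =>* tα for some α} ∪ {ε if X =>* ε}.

We compute FIRST(Y) using the standard algorithm.
FIRST(S) = {y}
FIRST(Y) = {y}
Therefore, FIRST(Y) = {y}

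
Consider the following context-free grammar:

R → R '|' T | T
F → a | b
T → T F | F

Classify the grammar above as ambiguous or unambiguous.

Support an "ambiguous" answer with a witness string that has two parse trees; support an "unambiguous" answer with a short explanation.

Unambiguous - every string in the language has a unique parse tree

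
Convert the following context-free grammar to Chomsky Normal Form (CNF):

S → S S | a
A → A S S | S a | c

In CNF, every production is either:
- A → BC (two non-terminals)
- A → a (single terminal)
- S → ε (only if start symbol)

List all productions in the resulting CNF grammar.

S → a; TA → a; A → c; S → S S; A → A X0; X0 → S S; A → S TA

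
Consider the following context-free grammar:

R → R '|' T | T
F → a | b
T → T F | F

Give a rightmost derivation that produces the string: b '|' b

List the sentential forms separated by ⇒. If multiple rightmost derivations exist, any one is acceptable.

R ⇒ R '|' T ⇒ R '|' F ⇒ R '|' b ⇒ T '|' b ⇒ F '|' b ⇒ b '|' b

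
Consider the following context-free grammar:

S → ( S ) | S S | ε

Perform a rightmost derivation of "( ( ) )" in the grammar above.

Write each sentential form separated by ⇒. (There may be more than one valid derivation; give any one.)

S ⇒ ( S ) ⇒ ( ( S ) ) ⇒ ( ( ) )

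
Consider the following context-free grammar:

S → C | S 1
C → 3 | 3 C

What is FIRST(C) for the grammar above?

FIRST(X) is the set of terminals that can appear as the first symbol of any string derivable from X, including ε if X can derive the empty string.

We compute FIRST(C) using the standard algorithm.
FIRST(C) = {3}
FIRST(S) = {3}
Therefore, FIRST(C) = {3}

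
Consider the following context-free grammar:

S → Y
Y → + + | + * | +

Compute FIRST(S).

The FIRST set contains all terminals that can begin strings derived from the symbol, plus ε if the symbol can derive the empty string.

We compute FIRST(S) using the standard algorithm.
FIRST(S) = {+}
FIRST(Y) = {+}
Therefore, FIRST(S) = {+}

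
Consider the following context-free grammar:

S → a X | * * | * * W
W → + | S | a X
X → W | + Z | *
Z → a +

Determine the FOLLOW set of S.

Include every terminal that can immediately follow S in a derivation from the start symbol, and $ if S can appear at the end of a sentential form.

We compute FOLLOW(S) using the standard algorithm.
FOLLOW(S) starts with {$}.
FIRST(S) = {*, a}
FIRST(W) = {*, +, a}
FIRST(X) = {*, +, a}
FIRST(Z) = {a}
FOLLOW(S) = {$}
FOLLOW(W) = {$}
FOLLOW(X) = {$}
FOLLOW(Z) = {$}
Therefore, FOLLOW(S) = {$}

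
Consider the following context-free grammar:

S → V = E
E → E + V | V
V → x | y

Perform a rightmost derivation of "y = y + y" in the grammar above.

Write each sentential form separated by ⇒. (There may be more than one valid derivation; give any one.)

S ⇒ V = E ⇒ V = E + V ⇒ V = E + y ⇒ V = V + y ⇒ V = y + y ⇒ y = y + y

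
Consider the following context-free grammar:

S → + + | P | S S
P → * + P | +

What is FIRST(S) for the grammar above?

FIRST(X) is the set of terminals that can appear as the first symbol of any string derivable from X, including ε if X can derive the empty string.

We compute FIRST(S) using the standard algorithm.
FIRST(P) = {*, +}
FIRST(S) = {*, +}
Therefore, FIRST(S) = {*, +}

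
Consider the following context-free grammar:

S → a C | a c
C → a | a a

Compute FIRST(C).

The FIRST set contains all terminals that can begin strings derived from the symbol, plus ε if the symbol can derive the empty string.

We compute FIRST(C) using the standard algorithm.
FIRST(C) = {a}
FIRST(S) = {a}
Therefore, FIRST(C) = {a}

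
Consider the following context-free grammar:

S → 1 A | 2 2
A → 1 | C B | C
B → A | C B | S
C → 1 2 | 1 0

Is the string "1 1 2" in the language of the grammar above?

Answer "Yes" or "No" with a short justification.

Yes - a valid derivation exists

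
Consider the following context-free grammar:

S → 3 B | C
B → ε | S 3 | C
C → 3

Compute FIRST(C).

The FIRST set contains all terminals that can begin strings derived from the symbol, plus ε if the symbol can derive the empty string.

We compute FIRST(C) using the standard algorithm.
FIRST(B) = {3, ε}
FIRST(C) = {3}
FIRST(S) = {3}
Therefore, FIRST(C) = {3}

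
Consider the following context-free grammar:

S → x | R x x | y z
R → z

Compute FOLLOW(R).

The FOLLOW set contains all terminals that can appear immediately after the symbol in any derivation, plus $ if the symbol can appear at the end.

We compute FOLLOW(R) using the standard algorithm.
FOLLOW(S) starts with {$}.
FIRST(R) = {z}
FIRST(S) = {x, y, z}
FOLLOW(R) = {x}
FOLLOW(S) = {$}
Therefore, FOLLOW(R) = {x}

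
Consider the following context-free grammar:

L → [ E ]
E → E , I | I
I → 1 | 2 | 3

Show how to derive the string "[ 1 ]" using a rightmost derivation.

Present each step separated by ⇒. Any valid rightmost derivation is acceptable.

L ⇒ [ E ] ⇒ [ I ] ⇒ [ 1 ]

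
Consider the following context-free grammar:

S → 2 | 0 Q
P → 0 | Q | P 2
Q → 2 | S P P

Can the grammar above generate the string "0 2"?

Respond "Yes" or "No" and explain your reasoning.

Yes - a valid derivation exists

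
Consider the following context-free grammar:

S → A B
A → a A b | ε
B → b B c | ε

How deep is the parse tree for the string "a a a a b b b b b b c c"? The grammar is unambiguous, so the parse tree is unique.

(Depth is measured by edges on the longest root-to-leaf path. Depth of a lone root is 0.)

6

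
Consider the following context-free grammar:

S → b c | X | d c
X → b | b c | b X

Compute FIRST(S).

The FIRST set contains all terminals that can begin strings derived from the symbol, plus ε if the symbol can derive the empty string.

We compute FIRST(S) using the standard algorithm.
FIRST(S) = {b, d}
FIRST(X) = {b}
Therefore, FIRST(S) = {b, d}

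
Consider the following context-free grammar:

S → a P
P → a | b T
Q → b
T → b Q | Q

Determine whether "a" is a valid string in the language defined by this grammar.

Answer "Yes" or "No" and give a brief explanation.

No - no valid derivation exists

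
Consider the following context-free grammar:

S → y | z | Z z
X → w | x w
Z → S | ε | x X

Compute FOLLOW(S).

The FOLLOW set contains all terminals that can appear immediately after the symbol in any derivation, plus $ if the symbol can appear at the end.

We compute FOLLOW(S) using the standard algorithm.
FOLLOW(S) starts with {$}.
FIRST(S) = {x, y, z}
FIRST(X) = {w, x}
FIRST(Z) = {x, y, z, ε}
FOLLOW(S) = {$, z}
FOLLOW(X) = {z}
FOLLOW(Z) = {z}
Therefore, FOLLOW(S) = {$, z}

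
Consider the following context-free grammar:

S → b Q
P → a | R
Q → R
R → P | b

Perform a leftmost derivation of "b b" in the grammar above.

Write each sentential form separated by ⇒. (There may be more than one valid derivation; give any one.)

S ⇒ b Q ⇒ b R ⇒ b b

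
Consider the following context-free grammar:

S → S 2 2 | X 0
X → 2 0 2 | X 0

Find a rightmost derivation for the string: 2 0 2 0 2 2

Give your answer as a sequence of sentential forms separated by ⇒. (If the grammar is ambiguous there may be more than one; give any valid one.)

S ⇒ S 2 2 ⇒ X 0 2 2 ⇒ 2 0 2 0 2 2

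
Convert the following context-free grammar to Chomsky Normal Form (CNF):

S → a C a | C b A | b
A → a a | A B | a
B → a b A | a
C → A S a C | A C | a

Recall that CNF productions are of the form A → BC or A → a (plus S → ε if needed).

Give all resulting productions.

TA → a; TB → b; S → b; A → a; B → a; C → a; S → TA X0; X0 → C TA; S → C X1; X1 → TB A; A → TA TA; A → A B; B → TA X2; X2 → TB A; C → A X3; X3 → S X4; X4 → TA C; C → A C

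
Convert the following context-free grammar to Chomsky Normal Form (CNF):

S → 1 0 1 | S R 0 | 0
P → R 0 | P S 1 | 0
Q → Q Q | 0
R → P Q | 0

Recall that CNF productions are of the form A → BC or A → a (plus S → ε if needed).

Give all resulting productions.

T1 → 1; T0 → 0; S → 0; P → 0; Q → 0; R → 0; S → T1 X0; X0 → T0 T1; S → S X1; X1 → R T0; P → R T0; P → P X2; X2 → S T1; Q → Q Q; R → P Q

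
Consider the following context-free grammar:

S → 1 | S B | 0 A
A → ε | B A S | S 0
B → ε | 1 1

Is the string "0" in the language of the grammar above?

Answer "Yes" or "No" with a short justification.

Yes - a valid derivation exists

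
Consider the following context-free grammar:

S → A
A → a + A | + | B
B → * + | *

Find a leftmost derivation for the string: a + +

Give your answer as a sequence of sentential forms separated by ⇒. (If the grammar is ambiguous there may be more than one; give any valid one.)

S ⇒ A ⇒ a + A ⇒ a + +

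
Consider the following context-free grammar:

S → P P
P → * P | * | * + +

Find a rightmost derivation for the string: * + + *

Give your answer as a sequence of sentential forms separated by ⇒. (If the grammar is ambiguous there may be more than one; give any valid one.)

S ⇒ P P ⇒ P * ⇒ * + + *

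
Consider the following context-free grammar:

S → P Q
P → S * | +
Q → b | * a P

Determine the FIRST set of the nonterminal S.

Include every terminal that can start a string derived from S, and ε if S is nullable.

We compute FIRST(S) using the standard algorithm.
FIRST(P) = {+}
FIRST(Q) = {*, b}
FIRST(S) = {+}
Therefore, FIRST(S) = {+}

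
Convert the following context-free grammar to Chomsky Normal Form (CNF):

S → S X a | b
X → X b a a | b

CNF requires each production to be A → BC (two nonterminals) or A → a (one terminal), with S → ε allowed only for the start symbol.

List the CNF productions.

TA → a; S → b; TB → b; X → b; S → S X0; X0 → X TA; X → X X1; X1 → TB X2; X2 → TA TA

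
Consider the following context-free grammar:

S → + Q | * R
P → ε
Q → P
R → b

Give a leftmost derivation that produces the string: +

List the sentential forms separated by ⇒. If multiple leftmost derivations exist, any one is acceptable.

S ⇒ + Q ⇒ + P ⇒ +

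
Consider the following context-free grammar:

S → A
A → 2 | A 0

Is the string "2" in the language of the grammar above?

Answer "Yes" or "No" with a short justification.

Yes - a valid derivation exists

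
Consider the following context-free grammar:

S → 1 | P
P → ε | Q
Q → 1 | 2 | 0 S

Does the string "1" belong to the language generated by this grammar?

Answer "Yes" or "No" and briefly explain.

Yes - a valid derivation exists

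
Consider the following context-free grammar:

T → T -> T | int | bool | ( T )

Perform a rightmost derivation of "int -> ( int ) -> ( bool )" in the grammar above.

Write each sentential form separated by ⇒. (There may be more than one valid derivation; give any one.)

T ⇒ T -> T ⇒ T -> T -> T ⇒ T -> T -> ( T ) ⇒ T -> T -> ( bool ) ⇒ T -> ( T ) -> ( bool ) ⇒ T -> ( int ) -> ( bool ) ⇒ int -> ( int ) -> ( bool )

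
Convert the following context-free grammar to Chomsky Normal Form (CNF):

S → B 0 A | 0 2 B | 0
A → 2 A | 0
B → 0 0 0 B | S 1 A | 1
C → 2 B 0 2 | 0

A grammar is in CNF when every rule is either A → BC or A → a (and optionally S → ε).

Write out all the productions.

T0 → 0; T2 → 2; S → 0; A → 0; T1 → 1; B → 1; C → 0; S → B X0; X0 → T0 A; S → T0 X1; X1 → T2 B; A → T2 A; B → T0 X2; X2 → T0 X3; X3 → T0 B; B → S X4; X4 → T1 A; C → T2 X5; X5 → B X6; X6 → T0 T2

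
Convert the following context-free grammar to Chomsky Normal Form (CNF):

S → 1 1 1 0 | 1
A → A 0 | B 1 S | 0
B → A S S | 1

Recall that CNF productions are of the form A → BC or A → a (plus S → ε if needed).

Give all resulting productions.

T1 → 1; T0 → 0; S → 1; A → 0; B → 1; S → T1 X0; X0 → T1 X1; X1 → T1 T0; A → A T0; A → B X2; X2 → T1 S; B → A X3; X3 → S S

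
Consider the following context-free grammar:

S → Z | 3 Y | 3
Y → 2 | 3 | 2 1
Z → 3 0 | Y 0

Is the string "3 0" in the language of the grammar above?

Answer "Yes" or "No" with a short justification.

Yes - a valid derivation exists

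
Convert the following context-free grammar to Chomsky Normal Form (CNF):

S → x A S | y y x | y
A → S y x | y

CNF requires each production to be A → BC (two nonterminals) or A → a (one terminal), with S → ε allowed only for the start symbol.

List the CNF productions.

TX → x; TY → y; S → y; A → y; S → TX X0; X0 → A S; S → TY X1; X1 → TY TX; A → S X2; X2 → TY TX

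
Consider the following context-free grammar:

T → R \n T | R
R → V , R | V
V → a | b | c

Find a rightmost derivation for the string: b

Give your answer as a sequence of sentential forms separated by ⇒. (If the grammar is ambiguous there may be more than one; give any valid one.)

T ⇒ R ⇒ V ⇒ b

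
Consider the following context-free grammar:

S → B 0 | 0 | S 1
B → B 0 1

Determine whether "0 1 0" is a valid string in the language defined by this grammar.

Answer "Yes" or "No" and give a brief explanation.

No - no valid derivation exists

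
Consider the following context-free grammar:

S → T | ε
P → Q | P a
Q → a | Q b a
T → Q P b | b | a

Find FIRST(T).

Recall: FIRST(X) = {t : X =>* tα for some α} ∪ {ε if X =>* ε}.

We compute FIRST(T) using the standard algorithm.
FIRST(P) = {a}
FIRST(Q) = {a}
FIRST(S) = {a, b, ε}
FIRST(T) = {a, b}
Therefore, FIRST(T) = {a, b}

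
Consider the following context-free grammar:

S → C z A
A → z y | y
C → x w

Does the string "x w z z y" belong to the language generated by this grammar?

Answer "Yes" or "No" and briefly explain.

Yes - a valid derivation exists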